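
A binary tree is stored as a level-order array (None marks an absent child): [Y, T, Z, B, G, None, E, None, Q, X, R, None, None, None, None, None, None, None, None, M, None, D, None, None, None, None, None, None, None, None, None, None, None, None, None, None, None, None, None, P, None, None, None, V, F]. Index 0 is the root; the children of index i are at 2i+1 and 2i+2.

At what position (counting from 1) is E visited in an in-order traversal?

In-order visits the left subtree, then the node, then the right subtree.
At Y: go left to T.
  At T: go left to B.
    At B: no left child.
    Visit B.
    At B: go right to Q.
      Q is a leaf — visit Q.
  Visit T.
  At T: go right to G.
    At G: go left to X.
      At X: go left to M.
        At M: go left to P.
          P is a leaf — visit P.
        Visit M.
        At M: no right child.
      Visit X.
      At X: no right child.
    Visit G.
    At G: go right to R.
      At R: go left to D.
        At D: go left to V.
          V is a leaf — visit V.
        Visit D.
        At D: go right to F.
          F is a leaf — visit F.
      Visit R.
      At R: no right child.
Visit Y.
At Y: go right to Z.
  At Z: no left child.
  Visit Z.
  At Z: go right to E.
    E is a leaf — visit E.
Full in-order sequence: B, Q, T, P, M, X, G, V, D, F, R, Y, Z, E.

14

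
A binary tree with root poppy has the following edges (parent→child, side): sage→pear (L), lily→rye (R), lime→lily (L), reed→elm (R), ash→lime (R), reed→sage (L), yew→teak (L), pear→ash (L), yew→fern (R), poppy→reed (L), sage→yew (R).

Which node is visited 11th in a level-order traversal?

lily

Level-order visits nodes level by level from the root, left to right within each level.
Level 0: poppy
Level 1: reed
Level 2: sage, elm
Level 3: pear, yew
Level 4: ash, teak, fern
Level 5: lime
Level 6: lily
Level 7: rye
Full level-order sequence: poppy, reed, sage, elm, pear, yew, ash, teak, fern, lime, lily, rye.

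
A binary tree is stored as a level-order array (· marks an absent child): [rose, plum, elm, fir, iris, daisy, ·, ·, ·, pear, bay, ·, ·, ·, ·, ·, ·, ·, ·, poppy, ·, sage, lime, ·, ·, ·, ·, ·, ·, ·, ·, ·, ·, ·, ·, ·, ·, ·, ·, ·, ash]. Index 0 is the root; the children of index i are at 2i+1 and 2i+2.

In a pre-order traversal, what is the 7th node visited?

ash

Pre-order visits the node, then its left subtree, then its right subtree.
Visit rose.
At rose: go left to plum.
  Visit plum.
  At plum: go left to fir.
    fir is a leaf — visit fir.
  At plum: go right to iris.
    Visit iris.
    At iris: go left to pear.
      Visit pear.
      At pear: go left to poppy.
        Visit poppy.
        At poppy: no left child.
        At poppy: go right to ash.
          ash is a leaf — visit ash.
      At pear: no right child.
    At iris: go right to bay.
      Visit bay.
      At bay: go left to sage.
        sage is a leaf — visit sage.
      At bay: go right to lime.
        lime is a leaf — visit lime.
At rose: go right to elm.
  Visit elm.
  At elm: go left to daisy.
    daisy is a leaf — visit daisy.
  At elm: no right child.
Full pre-order sequence: rose, plum, fir, iris, pear, poppy, ash, bay, sage, lime, elm, daisy.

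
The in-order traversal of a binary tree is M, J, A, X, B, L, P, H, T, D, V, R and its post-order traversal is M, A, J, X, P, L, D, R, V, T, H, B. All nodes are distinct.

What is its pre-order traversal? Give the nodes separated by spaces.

B X J M A H L P T V D R

The last element of post-order is the root; it splits in-order into left and right subtrees.
Root B: left subtree has 4 nodes {M, J, A, X}, right has 7 {L, P, H, T, D, V, R}.
  Root X: left subtree has 3 nodes {M, J, A}, right has 0 { }.
    Root J: left subtree has 1 node {M}, right has 1 {A}.
  Root H: left subtree has 2 nodes {L, P}, right has 4 {T, D, V, R}.
    Root L: left subtree has 0 nodes { }, right has 1 {P}.
    Root T: left subtree has 0 nodes { }, right has 3 {D, V, R}.
      Root V: left subtree has 1 node {D}, right has 1 {R}.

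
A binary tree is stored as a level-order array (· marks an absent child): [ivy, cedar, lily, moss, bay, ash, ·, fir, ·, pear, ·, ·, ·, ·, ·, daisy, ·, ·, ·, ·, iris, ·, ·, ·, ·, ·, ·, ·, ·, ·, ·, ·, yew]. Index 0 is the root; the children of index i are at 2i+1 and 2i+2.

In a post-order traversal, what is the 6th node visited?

pear

Post-order visits the left subtree, then the right subtree, then the node.
At ivy: go left to cedar.
  At cedar: go left to moss.
    At moss: go left to fir.
      At fir: go left to daisy.
        At daisy: no left child.
        At daisy: go right to yew.
          yew is a leaf — visit yew.
        Visit daisy.
      At fir: no right child.
      Visit fir.
    At moss: no right child.
    Visit moss.
  At cedar: go right to bay.
    At bay: go left to pear.
      At pear: no left child.
      At pear: go right to iris.
        iris is a leaf — visit iris.
      Visit pear.
    At bay: no right child.
    Visit bay.
  Visit cedar.
At ivy: go right to lily.
  At lily: go left to ash.
    ash is a leaf — visit ash.
  At lily: no right child.
  Visit lily.
Visit ivy.
Full post-order sequence: yew, daisy, fir, moss, iris, pear, bay, cedar, ash, lily, ivy.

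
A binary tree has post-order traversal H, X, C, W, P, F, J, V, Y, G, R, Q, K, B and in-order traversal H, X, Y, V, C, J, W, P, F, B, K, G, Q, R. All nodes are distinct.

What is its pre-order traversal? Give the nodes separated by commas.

The last element of post-order is the root; it splits in-order into left and right subtrees.
Root B: left subtree has 9 nodes {H, X, Y, V, C, J, W, P, F}, right has 4 {K, G, Q, R}.
  Root Y: left subtree has 2 nodes {H, X}, right has 6 {V, C, J, W, P, F}.
    Root X: left subtree has 1 node {H}, right has 0 { }.
    Root V: left subtree has 0 nodes { }, right has 5 {C, J, W, P, F}.
      Root J: left subtree has 1 node {C}, right has 3 {W, P, F}.
        Root F: left subtree has 2 nodes {W, P}, right has 0 { }.
          Root P: left subtree has 1 node {W}, right has 0 { }.
  Root K: left subtree has 0 nodes { }, right has 3 {G, Q, R}.
    Root Q: left subtree has 1 node {G}, right has 1 {R}.

B, Y, X, H, V, J, C, F, P, W, K, Q, G, R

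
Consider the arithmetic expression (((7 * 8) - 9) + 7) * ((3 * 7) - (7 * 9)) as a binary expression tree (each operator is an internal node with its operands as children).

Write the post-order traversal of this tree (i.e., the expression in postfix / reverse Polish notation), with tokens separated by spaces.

7 8 * 9 - 7 + 3 7 * 7 9 * - *

Post-order on an expression tree gives postfix notation: for each operator, emit left operand, right operand, then the operator.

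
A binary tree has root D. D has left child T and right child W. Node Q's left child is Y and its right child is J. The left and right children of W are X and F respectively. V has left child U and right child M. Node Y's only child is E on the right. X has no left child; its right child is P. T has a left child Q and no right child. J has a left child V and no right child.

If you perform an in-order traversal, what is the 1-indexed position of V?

In-order visits the left subtree, then the node, then the right subtree.
At D: go left to T.
  At T: go left to Q.
    At Q: go left to Y.
      At Y: no left child.
      Visit Y.
      At Y: go right to E.
        E is a leaf — visit E.
    Visit Q.
    At Q: go right to J.
      At J: go left to V.
        At V: go left to U.
          U is a leaf — visit U.
        Visit V.
        At V: go right to M.
          M is a leaf — visit M.
      Visit J.
      At J: no right child.
  Visit T.
  At T: no right child.
Visit D.
At D: go right to W.
  At W: go left to X.
    At X: no left child.
    Visit X.
    At X: go right to P.
      P is a leaf — visit P.
  Visit W.
  At W: go right to F.
    F is a leaf — visit F.
Full in-order sequence: Y, E, Q, U, V, M, J, T, D, X, P, W, F.

5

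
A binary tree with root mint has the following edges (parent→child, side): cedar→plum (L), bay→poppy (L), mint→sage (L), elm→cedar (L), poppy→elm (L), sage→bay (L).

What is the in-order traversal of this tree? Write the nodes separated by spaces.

plum cedar elm poppy bay sage mint

In-order visits the left subtree, then the node, then the right subtree.
At mint: go left to sage.
  At sage: go left to bay.
    At bay: go left to poppy.
      At poppy: go left to elm.
        At elm: go left to cedar.
          At cedar: go left to plum.
            plum is a leaf — visit plum.
          Visit cedar.
          At cedar: no right child.
        Visit elm.
        At elm: no right child.
      Visit poppy.
      At poppy: no right child.
    Visit bay.
    At bay: no right child.
  Visit sage.
  At sage: no right child.
Visit mint.
At mint: no right child.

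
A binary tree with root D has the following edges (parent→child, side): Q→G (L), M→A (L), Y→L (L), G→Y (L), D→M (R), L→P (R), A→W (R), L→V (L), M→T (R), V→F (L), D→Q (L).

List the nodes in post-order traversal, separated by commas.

Post-order visits the left subtree, then the right subtree, then the node.
At D: go left to Q.
  At Q: go left to G.
    At G: go left to Y.
      At Y: go left to L.
        At L: go left to V.
          At V: go left to F.
            F is a leaf — visit F.
          At V: no right child.
          Visit V.
        At L: go right to P.
          P is a leaf — visit P.
        Visit L.
      At Y: no right child.
      Visit Y.
    At G: no right child.
    Visit G.
  At Q: no right child.
  Visit Q.
At D: go right to M.
  At M: go left to A.
    At A: no left child.
    At A: go right to W.
      W is a leaf — visit W.
    Visit A.
  At M: go right to T.
    T is a leaf — visit T.
  Visit M.
Visit D.

F, V, P, L, Y, G, Q, W, A, T, M, D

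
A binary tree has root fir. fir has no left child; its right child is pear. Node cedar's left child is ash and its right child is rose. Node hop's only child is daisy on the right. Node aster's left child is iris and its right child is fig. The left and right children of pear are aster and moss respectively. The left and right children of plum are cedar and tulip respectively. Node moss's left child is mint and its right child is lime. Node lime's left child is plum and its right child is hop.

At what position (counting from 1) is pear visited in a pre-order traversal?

Pre-order visits the node, then its left subtree, then its right subtree.
Visit fir.
At fir: no left child.
At fir: go right to pear.
  Visit pear.
  At pear: go left to aster.
    Visit aster.
    At aster: go left to iris.
      iris is a leaf — visit iris.
    At aster: go right to fig.
      fig is a leaf — visit fig.
  At pear: go right to moss.
    Visit moss.
    At moss: go left to mint.
      mint is a leaf — visit mint.
    At moss: go right to lime.
      Visit lime.
      At lime: go left to plum.
        Visit plum.
        At plum: go left to cedar.
          Visit cedar.
          At cedar: go left to ash.
            ash is a leaf — visit ash.
          At cedar: go right to rose.
            rose is a leaf — visit rose.
        At plum: go right to tulip.
          tulip is a leaf — visit tulip.
      At lime: go right to hop.
        Visit hop.
        At hop: no left child.
        At hop: go right to daisy.
          daisy is a leaf — visit daisy.
Full pre-order sequence: fir, pear, aster, iris, fig, moss, mint, lime, plum, cedar, ash, rose, tulip, hop, daisy.

2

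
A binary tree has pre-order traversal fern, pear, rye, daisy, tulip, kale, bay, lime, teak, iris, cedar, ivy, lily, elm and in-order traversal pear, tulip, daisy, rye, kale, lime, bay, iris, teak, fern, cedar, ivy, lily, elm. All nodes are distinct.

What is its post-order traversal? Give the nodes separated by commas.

tulip, daisy, lime, iris, teak, bay, kale, rye, pear, elm, lily, ivy, cedar, fern

The first element of pre-order is the root; it splits in-order into left and right subtrees.
Root fern: left subtree has 9 nodes {pear, tulip, daisy, rye, kale, lime, bay, iris, teak}, right has 4 {cedar, ivy, lily, elm}.
  Root pear: left subtree has 0 nodes { }, right has 8 {tulip, daisy, rye, kale, lime, bay, iris, teak}.
    Root rye: left subtree has 2 nodes {tulip, daisy}, right has 5 {kale, lime, bay, iris, teak}.
      Root daisy: left subtree has 1 node {tulip}, right has 0 { }.
      Root kale: left subtree has 0 nodes { }, right has 4 {lime, bay, iris, teak}.
        Root bay: left subtree has 1 node {lime}, right has 2 {iris, teak}.
          Root teak: left subtree has 1 node {iris}, right has 0 { }.
  Root cedar: left subtree has 0 nodes { }, right has 3 {ivy, lily, elm}.
    Root ivy: left subtree has 0 nodes { }, right has 2 {lily, elm}.
      Root lily: left subtree has 0 nodes { }, right has 1 {elm}.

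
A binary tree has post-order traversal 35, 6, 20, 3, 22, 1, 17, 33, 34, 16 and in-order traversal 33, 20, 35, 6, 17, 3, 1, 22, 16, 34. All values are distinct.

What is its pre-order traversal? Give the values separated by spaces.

The last element of post-order is the root; it splits in-order into left and right subtrees.
Root 16: left subtree has 8 nodes {33, 20, 35, 6, 17, 3, 1, 22}, right has 1 {34}.
  Root 33: left subtree has 0 nodes { }, right has 7 {20, 35, 6, 17, 3, 1, 22}.
    Root 17: left subtree has 3 nodes {20, 35, 6}, right has 3 {3, 1, 22}.
      Root 20: left subtree has 0 nodes { }, right has 2 {35, 6}.
        Root 6: left subtree has 1 node {35}, right has 0 { }.
      Root 1: left subtree has 1 node {3}, right has 1 {22}.

16 33 17 20 6 35 1 3 22 34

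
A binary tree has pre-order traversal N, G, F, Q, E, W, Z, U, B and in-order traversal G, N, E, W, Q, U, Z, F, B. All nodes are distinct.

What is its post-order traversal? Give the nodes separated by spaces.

G W E U Z Q B F N

The first element of pre-order is the root; it splits in-order into left and right subtrees.
Root N: left subtree has 1 node {G}, right has 7 {E, W, Q, U, Z, F, B}.
  Root F: left subtree has 5 nodes {E, W, Q, U, Z}, right has 1 {B}.
    Root Q: left subtree has 2 nodes {E, W}, right has 2 {U, Z}.
      Root E: left subtree has 0 nodes { }, right has 1 {W}.
      Root Z: left subtree has 1 node {U}, right has 0 { }.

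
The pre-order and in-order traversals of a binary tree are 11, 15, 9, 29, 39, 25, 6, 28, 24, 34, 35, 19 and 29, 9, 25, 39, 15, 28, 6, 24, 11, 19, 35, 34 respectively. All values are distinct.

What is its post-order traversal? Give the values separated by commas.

29, 25, 39, 9, 28, 24, 6, 15, 19, 35, 34, 11

The first element of pre-order is the root; it splits in-order into left and right subtrees.
Root 11: left subtree has 8 nodes {29, 9, 25, 39, 15, 28, 6, 24}, right has 3 {19, 35, 34}.
  Root 15: left subtree has 4 nodes {29, 9, 25, 39}, right has 3 {28, 6, 24}.
    Root 9: left subtree has 1 node {29}, right has 2 {25, 39}.
      Root 39: left subtree has 1 node {25}, right has 0 { }.
    Root 6: left subtree has 1 node {28}, right has 1 {24}.
  Root 34: left subtree has 2 nodes {19, 35}, right has 0 { }.
    Root 35: left subtree has 1 node {19}, right has 0 { }.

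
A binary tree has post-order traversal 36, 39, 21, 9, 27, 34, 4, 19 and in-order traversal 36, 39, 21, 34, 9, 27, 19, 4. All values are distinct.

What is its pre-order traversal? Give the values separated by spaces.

The last element of post-order is the root; it splits in-order into left and right subtrees.
Root 19: left subtree has 6 nodes {36, 39, 21, 34, 9, 27}, right has 1 {4}.
  Root 34: left subtree has 3 nodes {36, 39, 21}, right has 2 {9, 27}.
    Root 21: left subtree has 2 nodes {36, 39}, right has 0 { }.
      Root 39: left subtree has 1 node {36}, right has 0 { }.
    Root 27: left subtree has 1 node {9}, right has 0 { }.

19 34 21 39 36 27 9 4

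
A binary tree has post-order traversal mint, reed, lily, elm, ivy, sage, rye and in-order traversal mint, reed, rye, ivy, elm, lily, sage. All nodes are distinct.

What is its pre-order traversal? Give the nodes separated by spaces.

rye reed mint sage ivy elm lily

The last element of post-order is the root; it splits in-order into left and right subtrees.
Root rye: left subtree has 2 nodes {mint, reed}, right has 4 {ivy, elm, lily, sage}.
  Root reed: left subtree has 1 node {mint}, right has 0 { }.
  Root sage: left subtree has 3 nodes {ivy, elm, lily}, right has 0 { }.
    Root ivy: left subtree has 0 nodes { }, right has 2 {elm, lily}.
      Root elm: left subtree has 0 nodes { }, right has 1 {lily}.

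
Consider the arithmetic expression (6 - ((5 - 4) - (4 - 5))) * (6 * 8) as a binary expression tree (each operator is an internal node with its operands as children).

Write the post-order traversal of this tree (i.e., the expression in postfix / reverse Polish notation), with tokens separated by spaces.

6 5 4 - 4 5 - - - 6 8 * *

Post-order on an expression tree gives postfix notation: for each operator, emit left operand, right operand, then the operator.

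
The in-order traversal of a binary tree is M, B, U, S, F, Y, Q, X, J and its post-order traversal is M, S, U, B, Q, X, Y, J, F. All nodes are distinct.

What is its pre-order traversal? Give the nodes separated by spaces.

The last element of post-order is the root; it splits in-order into left and right subtrees.
Root F: left subtree has 4 nodes {M, B, U, S}, right has 4 {Y, Q, X, J}.
  Root B: left subtree has 1 node {M}, right has 2 {U, S}.
    Root U: left subtree has 0 nodes { }, right has 1 {S}.
  Root J: left subtree has 3 nodes {Y, Q, X}, right has 0 { }.
    Root Y: left subtree has 0 nodes { }, right has 2 {Q, X}.
      Root X: left subtree has 1 node {Q}, right has 0 { }.

F B M U S J Y X Q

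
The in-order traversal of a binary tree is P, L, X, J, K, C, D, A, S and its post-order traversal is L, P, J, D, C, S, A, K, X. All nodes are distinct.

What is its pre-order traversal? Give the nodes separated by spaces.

The last element of post-order is the root; it splits in-order into left and right subtrees.
Root X: left subtree has 2 nodes {P, L}, right has 6 {J, K, C, D, A, S}.
  Root P: left subtree has 0 nodes { }, right has 1 {L}.
  Root K: left subtree has 1 node {J}, right has 4 {C, D, A, S}.
    Root A: left subtree has 2 nodes {C, D}, right has 1 {S}.
      Root C: left subtree has 0 nodes { }, right has 1 {D}.

X P L K J A C D S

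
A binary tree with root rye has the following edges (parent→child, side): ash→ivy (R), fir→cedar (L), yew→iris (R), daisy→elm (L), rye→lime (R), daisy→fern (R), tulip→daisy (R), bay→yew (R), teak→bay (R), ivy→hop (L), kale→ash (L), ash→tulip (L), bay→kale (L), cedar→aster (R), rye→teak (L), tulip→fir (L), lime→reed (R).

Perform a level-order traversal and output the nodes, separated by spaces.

rye teak lime bay reed kale yew ash iris tulip ivy fir daisy hop cedar elm fern aster

Level-order visits nodes level by level from the root, left to right within each level.
Level 0: rye
Level 1: teak, lime
Level 2: bay, reed
Level 3: kale, yew
Level 4: ash, iris
Level 5: tulip, ivy
Level 6: fir, daisy, hop
Level 7: cedar, elm, fern
Level 8: aster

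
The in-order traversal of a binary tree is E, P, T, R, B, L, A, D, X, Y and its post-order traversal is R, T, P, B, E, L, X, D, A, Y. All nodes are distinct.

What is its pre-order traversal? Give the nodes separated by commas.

Y, A, L, E, B, P, T, R, D, X

The last element of post-order is the root; it splits in-order into left and right subtrees.
Root Y: left subtree has 9 nodes {E, P, T, R, B, L, A, D, X}, right has 0 { }.
  Root A: left subtree has 6 nodes {E, P, T, R, B, L}, right has 2 {D, X}.
    Root L: left subtree has 5 nodes {E, P, T, R, B}, right has 0 { }.
      Root E: left subtree has 0 nodes { }, right has 4 {P, T, R, B}.
        Root B: left subtree has 3 nodes {P, T, R}, right has 0 { }.
          Root P: left subtree has 0 nodes { }, right has 2 {T, R}.
            Root T: left subtree has 0 nodes { }, right has 1 {R}.
    Root D: left subtree has 0 nodes { }, right has 1 {X}.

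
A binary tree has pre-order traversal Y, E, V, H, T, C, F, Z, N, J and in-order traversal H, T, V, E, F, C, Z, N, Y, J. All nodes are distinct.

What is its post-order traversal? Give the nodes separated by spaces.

The first element of pre-order is the root; it splits in-order into left and right subtrees.
Root Y: left subtree has 8 nodes {H, T, V, E, F, C, Z, N}, right has 1 {J}.
  Root E: left subtree has 3 nodes {H, T, V}, right has 4 {F, C, Z, N}.
    Root V: left subtree has 2 nodes {H, T}, right has 0 { }.
      Root H: left subtree has 0 nodes { }, right has 1 {T}.
    Root C: left subtree has 1 node {F}, right has 2 {Z, N}.
      Root Z: left subtree has 0 nodes { }, right has 1 {N}.

T H V F N Z C E J Y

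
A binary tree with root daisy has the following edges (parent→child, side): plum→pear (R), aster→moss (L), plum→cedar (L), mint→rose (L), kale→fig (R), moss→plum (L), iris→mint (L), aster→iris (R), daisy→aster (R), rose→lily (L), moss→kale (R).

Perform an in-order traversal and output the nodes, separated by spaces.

In-order visits the left subtree, then the node, then the right subtree.
At daisy: no left child.
Visit daisy.
At daisy: go right to aster.
  At aster: go left to moss.
    At moss: go left to plum.
      At plum: go left to cedar.
        cedar is a leaf — visit cedar.
      Visit plum.
      At plum: go right to pear.
        pear is a leaf — visit pear.
    Visit moss.
    At moss: go right to kale.
      At kale: no left child.
      Visit kale.
      At kale: go right to fig.
        fig is a leaf — visit fig.
  Visit aster.
  At aster: go right to iris.
    At iris: go left to mint.
      At mint: go left to rose.
        At rose: go left to lily.
          lily is a leaf — visit lily.
        Visit rose.
        At rose: no right child.
      Visit mint.
      At mint: no right child.
    Visit iris.
    At iris: no right child.

daisy cedar plum pear moss kale fig aster lily rose mint iris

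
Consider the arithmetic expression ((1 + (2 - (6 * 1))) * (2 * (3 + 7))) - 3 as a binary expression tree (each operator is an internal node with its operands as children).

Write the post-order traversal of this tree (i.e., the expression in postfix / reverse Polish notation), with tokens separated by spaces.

1 2 6 1 * - + 2 3 7 + * * 3 -

Post-order on an expression tree gives postfix notation: for each operator, emit left operand, right operand, then the operator.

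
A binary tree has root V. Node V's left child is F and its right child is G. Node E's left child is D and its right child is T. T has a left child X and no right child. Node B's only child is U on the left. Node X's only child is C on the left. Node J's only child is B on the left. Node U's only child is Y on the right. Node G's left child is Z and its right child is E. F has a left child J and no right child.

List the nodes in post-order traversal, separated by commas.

Y, U, B, J, F, Z, D, C, X, T, E, G, V

Post-order visits the left subtree, then the right subtree, then the node.
At V: go left to F.
  At F: go left to J.
    At J: go left to B.
      At B: go left to U.
        At U: no left child.
        At U: go right to Y.
          Y is a leaf — visit Y.
        Visit U.
      At B: no right child.
      Visit B.
    At J: no right child.
    Visit J.
  At F: no right child.
  Visit F.
At V: go right to G.
  At G: go left to Z.
    Z is a leaf — visit Z.
  At G: go right to E.
    At E: go left to D.
      D is a leaf — visit D.
    At E: go right to T.
      At T: go left to X.
        At X: go left to C.
          C is a leaf — visit C.
        At X: no right child.
        Visit X.
      At T: no right child.
      Visit T.
    Visit E.
  Visit G.
Visit V.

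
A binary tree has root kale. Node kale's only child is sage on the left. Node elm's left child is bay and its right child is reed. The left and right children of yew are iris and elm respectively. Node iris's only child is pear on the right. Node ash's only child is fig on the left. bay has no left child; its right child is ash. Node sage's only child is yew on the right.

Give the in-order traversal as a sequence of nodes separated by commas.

sage, iris, pear, yew, bay, fig, ash, elm, reed, kale

In-order visits the left subtree, then the node, then the right subtree.
At kale: go left to sage.
  At sage: no left child.
  Visit sage.
  At sage: go right to yew.
    At yew: go left to iris.
      At iris: no left child.
      Visit iris.
      At iris: go right to pear.
        pear is a leaf — visit pear.
    Visit yew.
    At yew: go right to elm.
      At elm: go left to bay.
        At bay: no left child.
        Visit bay.
        At bay: go right to ash.
          At ash: go left to fig.
            fig is a leaf — visit fig.
          Visit ash.
          At ash: no right child.
      Visit elm.
      At elm: go right to reed.
        reed is a leaf — visit reed.
Visit kale.
At kale: no right child.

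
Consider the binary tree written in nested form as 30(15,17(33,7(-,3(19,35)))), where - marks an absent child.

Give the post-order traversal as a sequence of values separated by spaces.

Post-order visits the left subtree, then the right subtree, then the node.
At 30: go left to 15.
  15 is a leaf — visit 15.
At 30: go right to 17.
  At 17: go left to 33.
    33 is a leaf — visit 33.
  At 17: go right to 7.
    At 7: no left child.
    At 7: go right to 3.
      At 3: go left to 19.
        19 is a leaf — visit 19.
      At 3: go right to 35.
        35 is a leaf — visit 35.
      Visit 3.
    Visit 7.
  Visit 17.
Visit 30.

15 33 19 35 3 7 17 30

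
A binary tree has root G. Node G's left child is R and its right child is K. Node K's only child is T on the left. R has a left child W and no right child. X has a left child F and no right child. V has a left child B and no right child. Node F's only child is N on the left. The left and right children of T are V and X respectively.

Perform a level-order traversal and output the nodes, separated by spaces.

G R K W T V X B F N

Level-order visits nodes level by level from the root, left to right within each level.
Level 0: G
Level 1: R, K
Level 2: W, T
Level 3: V, X
Level 4: B, F
Level 5: N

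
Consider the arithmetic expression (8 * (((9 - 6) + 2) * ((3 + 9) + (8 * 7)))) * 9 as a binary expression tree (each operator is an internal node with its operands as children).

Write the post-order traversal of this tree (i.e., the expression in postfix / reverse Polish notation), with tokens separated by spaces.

8 9 6 - 2 + 3 9 + 8 7 * + * * 9 *

Post-order on an expression tree gives postfix notation: for each operator, emit left operand, right operand, then the operator.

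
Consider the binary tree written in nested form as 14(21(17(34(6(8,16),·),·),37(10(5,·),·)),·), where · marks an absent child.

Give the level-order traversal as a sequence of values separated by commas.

14, 21, 17, 37, 34, 10, 6, 5, 8, 16

Level-order visits nodes level by level from the root, left to right within each level.
Level 0: 14
Level 1: 21
Level 2: 17, 37
Level 3: 34, 10
Level 4: 6, 5
Level 5: 8, 16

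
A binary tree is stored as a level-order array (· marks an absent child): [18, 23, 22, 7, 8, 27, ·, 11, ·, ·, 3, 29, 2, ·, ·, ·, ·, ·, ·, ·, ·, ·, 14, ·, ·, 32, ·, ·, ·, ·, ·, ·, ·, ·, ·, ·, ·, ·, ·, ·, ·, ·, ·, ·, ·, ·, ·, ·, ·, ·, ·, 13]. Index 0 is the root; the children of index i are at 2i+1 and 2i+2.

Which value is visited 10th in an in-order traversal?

13

In-order visits the left subtree, then the node, then the right subtree.
At 18: go left to 23.
  At 23: go left to 7.
    At 7: go left to 11.
      11 is a leaf — visit 11.
    Visit 7.
    At 7: no right child.
  Visit 23.
  At 23: go right to 8.
    At 8: no left child.
    Visit 8.
    At 8: go right to 3.
      At 3: no left child.
      Visit 3.
      At 3: go right to 14.
        14 is a leaf — visit 14.
Visit 18.
At 18: go right to 22.
  At 22: go left to 27.
    At 27: go left to 29.
      29 is a leaf — visit 29.
    Visit 27.
    At 27: go right to 2.
      At 2: go left to 32.
        At 32: go left to 13.
          13 is a leaf — visit 13.
        Visit 32.
        At 32: no right child.
      Visit 2.
      At 2: no right child.
  Visit 22.
  At 22: no right child.
Full in-order sequence: 11, 7, 23, 8, 3, 14, 18, 29, 27, 13, 32, 2, 22.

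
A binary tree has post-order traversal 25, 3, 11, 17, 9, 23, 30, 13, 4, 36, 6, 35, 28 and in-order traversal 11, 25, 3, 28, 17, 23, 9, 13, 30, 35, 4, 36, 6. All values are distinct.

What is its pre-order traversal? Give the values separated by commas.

The last element of post-order is the root; it splits in-order into left and right subtrees.
Root 28: left subtree has 3 nodes {11, 25, 3}, right has 9 {17, 23, 9, 13, 30, 35, 4, 36, 6}.
  Root 11: left subtree has 0 nodes { }, right has 2 {25, 3}.
    Root 3: left subtree has 1 node {25}, right has 0 { }.
  Root 35: left subtree has 5 nodes {17, 23, 9, 13, 30}, right has 3 {4, 36, 6}.
    Root 13: left subtree has 3 nodes {17, 23, 9}, right has 1 {30}.
      Root 23: left subtree has 1 node {17}, right has 1 {9}.
    Root 6: left subtree has 2 nodes {4, 36}, right has 0 { }.
      Root 36: left subtree has 1 node {4}, right has 0 { }.

28, 11, 3, 25, 35, 13, 23, 17, 9, 30, 6, 36, 4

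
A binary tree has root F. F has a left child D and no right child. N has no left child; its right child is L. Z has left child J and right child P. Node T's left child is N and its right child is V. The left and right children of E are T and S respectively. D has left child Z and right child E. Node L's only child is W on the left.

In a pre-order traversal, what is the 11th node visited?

Pre-order visits the node, then its left subtree, then its right subtree.
Visit F.
At F: go left to D.
  Visit D.
  At D: go left to Z.
    Visit Z.
    At Z: go left to J.
      J is a leaf — visit J.
    At Z: go right to P.
      P is a leaf — visit P.
  At D: go right to E.
    Visit E.
    At E: go left to T.
      Visit T.
      At T: go left to N.
        Visit N.
        At N: no left child.
        At N: go right to L.
          Visit L.
          At L: go left to W.
            W is a leaf — visit W.
          At L: no right child.
      At T: go right to V.
        V is a leaf — visit V.
    At E: go right to S.
      S is a leaf — visit S.
At F: no right child.
Full pre-order sequence: F, D, Z, J, P, E, T, N, L, W, V, S.

V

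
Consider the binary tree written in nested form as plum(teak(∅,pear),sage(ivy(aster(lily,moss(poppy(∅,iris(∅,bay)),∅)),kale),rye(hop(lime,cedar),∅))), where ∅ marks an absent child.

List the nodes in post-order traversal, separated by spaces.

pear teak lily bay iris poppy moss aster kale ivy lime cedar hop rye sage plum

Post-order visits the left subtree, then the right subtree, then the node.
At plum: go left to teak.
  At teak: no left child.
  At teak: go right to pear.
    pear is a leaf — visit pear.
  Visit teak.
At plum: go right to sage.
  At sage: go left to ivy.
    At ivy: go left to aster.
      At aster: go left to lily.
        lily is a leaf — visit lily.
      At aster: go right to moss.
        At moss: go left to poppy.
          At poppy: no left child.
          At poppy: go right to iris.
            At iris: no left child.
            At iris: go right to bay.
              bay is a leaf — visit bay.
            Visit iris.
          Visit poppy.
        At moss: no right child.
        Visit moss.
      Visit aster.
    At ivy: go right to kale.
      kale is a leaf — visit kale.
    Visit ivy.
  At sage: go right to rye.
    At rye: go left to hop.
      At hop: go left to lime.
        lime is a leaf — visit lime.
      At hop: go right to cedar.
        cedar is a leaf — visit cedar.
      Visit hop.
    At rye: no right child.
    Visit rye.
  Visit sage.
Visit plum.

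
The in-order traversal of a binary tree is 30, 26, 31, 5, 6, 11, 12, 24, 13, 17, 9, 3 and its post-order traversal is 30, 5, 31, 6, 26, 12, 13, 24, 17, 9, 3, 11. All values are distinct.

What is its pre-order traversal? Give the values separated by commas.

The last element of post-order is the root; it splits in-order into left and right subtrees.
Root 11: left subtree has 5 nodes {30, 26, 31, 5, 6}, right has 6 {12, 24, 13, 17, 9, 3}.
  Root 26: left subtree has 1 node {30}, right has 3 {31, 5, 6}.
    Root 6: left subtree has 2 nodes {31, 5}, right has 0 { }.
      Root 31: left subtree has 0 nodes { }, right has 1 {5}.
  Root 3: left subtree has 5 nodes {12, 24, 13, 17, 9}, right has 0 { }.
    Root 9: left subtree has 4 nodes {12, 24, 13, 17}, right has 0 { }.
      Root 17: left subtree has 3 nodes {12, 24, 13}, right has 0 { }.
        Root 24: left subtree has 1 node {12}, right has 1 {13}.

11, 26, 30, 6, 31, 5, 3, 9, 17, 24, 12, 13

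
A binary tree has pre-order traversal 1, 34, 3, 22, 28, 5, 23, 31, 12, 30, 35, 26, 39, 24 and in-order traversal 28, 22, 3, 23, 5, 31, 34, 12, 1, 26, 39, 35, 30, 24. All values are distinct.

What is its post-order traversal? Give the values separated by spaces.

28 22 23 31 5 3 12 34 39 26 35 24 30 1

The first element of pre-order is the root; it splits in-order into left and right subtrees.
Root 1: left subtree has 8 nodes {28, 22, 3, 23, 5, 31, 34, 12}, right has 5 {26, 39, 35, 30, 24}.
  Root 34: left subtree has 6 nodes {28, 22, 3, 23, 5, 31}, right has 1 {12}.
    Root 3: left subtree has 2 nodes {28, 22}, right has 3 {23, 5, 31}.
      Root 22: left subtree has 1 node {28}, right has 0 { }.
      Root 5: left subtree has 1 node {23}, right has 1 {31}.
  Root 30: left subtree has 3 nodes {26, 39, 35}, right has 1 {24}.
    Root 35: left subtree has 2 nodes {26, 39}, right has 0 { }.
      Root 26: left subtree has 0 nodes { }, right has 1 {39}.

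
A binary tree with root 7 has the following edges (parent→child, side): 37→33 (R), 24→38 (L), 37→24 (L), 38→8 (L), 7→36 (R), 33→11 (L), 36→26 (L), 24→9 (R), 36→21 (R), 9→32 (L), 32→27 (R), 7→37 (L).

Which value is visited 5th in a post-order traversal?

9

Post-order visits the left subtree, then the right subtree, then the node.
At 7: go left to 37.
  At 37: go left to 24.
    At 24: go left to 38.
      At 38: go left to 8.
        8 is a leaf — visit 8.
      At 38: no right child.
      Visit 38.
    At 24: go right to 9.
      At 9: go left to 32.
        At 32: no left child.
        At 32: go right to 27.
          27 is a leaf — visit 27.
        Visit 32.
      At 9: no right child.
      Visit 9.
    Visit 24.
  At 37: go right to 33.
    At 33: go left to 11.
      11 is a leaf — visit 11.
    At 33: no right child.
    Visit 33.
  Visit 37.
At 7: go right to 36.
  At 36: go left to 26.
    26 is a leaf — visit 26.
  At 36: go right to 21.
    21 is a leaf — visit 21.
  Visit 36.
Visit 7.
Full post-order sequence: 8, 38, 27, 32, 9, 24, 11, 33, 37, 26, 21, 36, 7.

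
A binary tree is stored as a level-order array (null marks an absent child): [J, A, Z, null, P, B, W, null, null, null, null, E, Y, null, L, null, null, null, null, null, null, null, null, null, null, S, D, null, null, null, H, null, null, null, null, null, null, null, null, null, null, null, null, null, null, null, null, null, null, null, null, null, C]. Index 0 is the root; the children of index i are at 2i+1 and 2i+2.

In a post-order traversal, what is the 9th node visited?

Post-order visits the left subtree, then the right subtree, then the node.
At J: go left to A.
  At A: no left child.
  At A: go right to P.
    P is a leaf — visit P.
  Visit A.
At J: go right to Z.
  At Z: go left to B.
    At B: go left to E.
      E is a leaf — visit E.
    At B: go right to Y.
      At Y: go left to S.
        At S: no left child.
        At S: go right to C.
          C is a leaf — visit C.
        Visit S.
      At Y: go right to D.
        D is a leaf — visit D.
      Visit Y.
    Visit B.
  At Z: go right to W.
    At W: no left child.
    At W: go right to L.
      At L: no left child.
      At L: go right to H.
        H is a leaf — visit H.
      Visit L.
    Visit W.
  Visit Z.
Visit J.
Full post-order sequence: P, A, E, C, S, D, Y, B, H, L, W, Z, J.

H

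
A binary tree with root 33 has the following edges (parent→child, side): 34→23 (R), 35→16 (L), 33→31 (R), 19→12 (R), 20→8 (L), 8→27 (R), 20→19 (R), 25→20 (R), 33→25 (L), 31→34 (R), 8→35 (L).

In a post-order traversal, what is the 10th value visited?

Post-order visits the left subtree, then the right subtree, then the node.
At 33: go left to 25.
  At 25: no left child.
  At 25: go right to 20.
    At 20: go left to 8.
      At 8: go left to 35.
        At 35: go left to 16.
          16 is a leaf — visit 16.
        At 35: no right child.
        Visit 35.
      At 8: go right to 27.
        27 is a leaf — visit 27.
      Visit 8.
    At 20: go right to 19.
      At 19: no left child.
      At 19: go right to 12.
        12 is a leaf — visit 12.
      Visit 19.
    Visit 20.
  Visit 25.
At 33: go right to 31.
  At 31: no left child.
  At 31: go right to 34.
    At 34: no left child.
    At 34: go right to 23.
      23 is a leaf — visit 23.
    Visit 34.
  Visit 31.
Visit 33.
Full post-order sequence: 16, 35, 27, 8, 12, 19, 20, 25, 23, 34, 31, 33.

34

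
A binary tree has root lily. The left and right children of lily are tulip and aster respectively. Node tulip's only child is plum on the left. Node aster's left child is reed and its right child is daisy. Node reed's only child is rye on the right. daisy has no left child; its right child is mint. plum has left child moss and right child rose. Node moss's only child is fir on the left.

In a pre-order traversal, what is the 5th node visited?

fir

Pre-order visits the node, then its left subtree, then its right subtree.
Visit lily.
At lily: go left to tulip.
  Visit tulip.
  At tulip: go left to plum.
    Visit plum.
    At plum: go left to moss.
      Visit moss.
      At moss: go left to fir.
        fir is a leaf — visit fir.
      At moss: no right child.
    At plum: go right to rose.
      rose is a leaf — visit rose.
  At tulip: no right child.
At lily: go right to aster.
  Visit aster.
  At aster: go left to reed.
    Visit reed.
    At reed: no left child.
    At reed: go right to rye.
      rye is a leaf — visit rye.
  At aster: go right to daisy.
    Visit daisy.
    At daisy: no left child.
    At daisy: go right to mint.
      mint is a leaf — visit mint.
Full pre-order sequence: lily, tulip, plum, moss, fir, rose, aster, reed, rye, daisy, mint.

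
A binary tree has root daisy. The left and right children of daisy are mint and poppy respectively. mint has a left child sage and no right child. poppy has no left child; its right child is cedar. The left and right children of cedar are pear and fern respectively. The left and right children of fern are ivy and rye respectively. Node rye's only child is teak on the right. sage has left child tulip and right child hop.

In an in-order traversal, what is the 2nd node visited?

In-order visits the left subtree, then the node, then the right subtree.
At daisy: go left to mint.
  At mint: go left to sage.
    At sage: go left to tulip.
      tulip is a leaf — visit tulip.
    Visit sage.
    At sage: go right to hop.
      hop is a leaf — visit hop.
  Visit mint.
  At mint: no right child.
Visit daisy.
At daisy: go right to poppy.
  At poppy: no left child.
  Visit poppy.
  At poppy: go right to cedar.
    At cedar: go left to pear.
      pear is a leaf — visit pear.
    Visit cedar.
    At cedar: go right to fern.
      At fern: go left to ivy.
        ivy is a leaf — visit ivy.
      Visit fern.
      At fern: go right to rye.
        At rye: no left child.
        Visit rye.
        At rye: go right to teak.
          teak is a leaf — visit teak.
Full in-order sequence: tulip, sage, hop, mint, daisy, poppy, pear, cedar, ivy, fern, rye, teak.

sage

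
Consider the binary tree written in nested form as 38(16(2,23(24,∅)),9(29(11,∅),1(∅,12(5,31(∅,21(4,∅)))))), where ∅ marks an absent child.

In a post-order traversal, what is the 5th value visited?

Post-order visits the left subtree, then the right subtree, then the node.
At 38: go left to 16.
  At 16: go left to 2.
    2 is a leaf — visit 2.
  At 16: go right to 23.
    At 23: go left to 24.
      24 is a leaf — visit 24.
    At 23: no right child.
    Visit 23.
  Visit 16.
At 38: go right to 9.
  At 9: go left to 29.
    At 29: go left to 11.
      11 is a leaf — visit 11.
    At 29: no right child.
    Visit 29.
  At 9: go right to 1.
    At 1: no left child.
    At 1: go right to 12.
      At 12: go left to 5.
        5 is a leaf — visit 5.
      At 12: go right to 31.
        At 31: no left child.
        At 31: go right to 21.
          At 21: go left to 4.
            4 is a leaf — visit 4.
          At 21: no right child.
          Visit 21.
        Visit 31.
      Visit 12.
    Visit 1.
  Visit 9.
Visit 38.
Full post-order sequence: 2, 24, 23, 16, 11, 29, 5, 4, 21, 31, 12, 1, 9, 38.

11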